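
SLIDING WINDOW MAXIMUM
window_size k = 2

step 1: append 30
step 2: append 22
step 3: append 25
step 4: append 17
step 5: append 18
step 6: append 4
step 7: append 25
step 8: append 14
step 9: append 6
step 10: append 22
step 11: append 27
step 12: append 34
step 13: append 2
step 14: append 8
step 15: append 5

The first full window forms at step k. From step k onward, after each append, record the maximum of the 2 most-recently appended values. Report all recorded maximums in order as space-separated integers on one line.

Answer: 30 25 25 18 18 25 25 14 22 27 34 34 8 8

Derivation:
step 1: append 30 -> window=[30] (not full yet)
step 2: append 22 -> window=[30, 22] -> max=30
step 3: append 25 -> window=[22, 25] -> max=25
step 4: append 17 -> window=[25, 17] -> max=25
step 5: append 18 -> window=[17, 18] -> max=18
step 6: append 4 -> window=[18, 4] -> max=18
step 7: append 25 -> window=[4, 25] -> max=25
step 8: append 14 -> window=[25, 14] -> max=25
step 9: append 6 -> window=[14, 6] -> max=14
step 10: append 22 -> window=[6, 22] -> max=22
step 11: append 27 -> window=[22, 27] -> max=27
step 12: append 34 -> window=[27, 34] -> max=34
step 13: append 2 -> window=[34, 2] -> max=34
step 14: append 8 -> window=[2, 8] -> max=8
step 15: append 5 -> window=[8, 5] -> max=8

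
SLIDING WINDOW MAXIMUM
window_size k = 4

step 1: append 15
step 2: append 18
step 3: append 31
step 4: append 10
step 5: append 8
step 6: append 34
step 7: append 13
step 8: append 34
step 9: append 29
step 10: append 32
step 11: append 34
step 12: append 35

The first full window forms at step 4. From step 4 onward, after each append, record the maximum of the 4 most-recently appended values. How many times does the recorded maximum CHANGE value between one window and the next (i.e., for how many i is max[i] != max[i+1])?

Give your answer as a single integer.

step 1: append 15 -> window=[15] (not full yet)
step 2: append 18 -> window=[15, 18] (not full yet)
step 3: append 31 -> window=[15, 18, 31] (not full yet)
step 4: append 10 -> window=[15, 18, 31, 10] -> max=31
step 5: append 8 -> window=[18, 31, 10, 8] -> max=31
step 6: append 34 -> window=[31, 10, 8, 34] -> max=34
step 7: append 13 -> window=[10, 8, 34, 13] -> max=34
step 8: append 34 -> window=[8, 34, 13, 34] -> max=34
step 9: append 29 -> window=[34, 13, 34, 29] -> max=34
step 10: append 32 -> window=[13, 34, 29, 32] -> max=34
step 11: append 34 -> window=[34, 29, 32, 34] -> max=34
step 12: append 35 -> window=[29, 32, 34, 35] -> max=35
Recorded maximums: 31 31 34 34 34 34 34 34 35
Changes between consecutive maximums: 2

Answer: 2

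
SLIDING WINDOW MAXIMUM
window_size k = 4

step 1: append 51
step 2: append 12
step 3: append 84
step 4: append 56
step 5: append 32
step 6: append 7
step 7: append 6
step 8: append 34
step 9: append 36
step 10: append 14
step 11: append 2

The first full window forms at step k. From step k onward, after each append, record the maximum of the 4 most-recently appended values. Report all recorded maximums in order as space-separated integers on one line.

step 1: append 51 -> window=[51] (not full yet)
step 2: append 12 -> window=[51, 12] (not full yet)
step 3: append 84 -> window=[51, 12, 84] (not full yet)
step 4: append 56 -> window=[51, 12, 84, 56] -> max=84
step 5: append 32 -> window=[12, 84, 56, 32] -> max=84
step 6: append 7 -> window=[84, 56, 32, 7] -> max=84
step 7: append 6 -> window=[56, 32, 7, 6] -> max=56
step 8: append 34 -> window=[32, 7, 6, 34] -> max=34
step 9: append 36 -> window=[7, 6, 34, 36] -> max=36
step 10: append 14 -> window=[6, 34, 36, 14] -> max=36
step 11: append 2 -> window=[34, 36, 14, 2] -> max=36

Answer: 84 84 84 56 34 36 36 36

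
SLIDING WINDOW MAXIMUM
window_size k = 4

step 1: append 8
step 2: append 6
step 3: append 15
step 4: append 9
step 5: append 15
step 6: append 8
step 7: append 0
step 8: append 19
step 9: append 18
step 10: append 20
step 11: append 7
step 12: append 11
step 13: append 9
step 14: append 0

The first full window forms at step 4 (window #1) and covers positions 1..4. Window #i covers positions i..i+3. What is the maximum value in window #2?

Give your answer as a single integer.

step 1: append 8 -> window=[8] (not full yet)
step 2: append 6 -> window=[8, 6] (not full yet)
step 3: append 15 -> window=[8, 6, 15] (not full yet)
step 4: append 9 -> window=[8, 6, 15, 9] -> max=15
step 5: append 15 -> window=[6, 15, 9, 15] -> max=15
Window #2 max = 15

Answer: 15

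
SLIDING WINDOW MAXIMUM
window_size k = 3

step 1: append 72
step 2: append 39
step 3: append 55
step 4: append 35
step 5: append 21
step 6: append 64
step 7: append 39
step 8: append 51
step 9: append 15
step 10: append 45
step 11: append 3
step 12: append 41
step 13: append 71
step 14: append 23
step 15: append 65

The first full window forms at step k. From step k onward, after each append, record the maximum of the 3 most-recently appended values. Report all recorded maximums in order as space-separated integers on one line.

Answer: 72 55 55 64 64 64 51 51 45 45 71 71 71

Derivation:
step 1: append 72 -> window=[72] (not full yet)
step 2: append 39 -> window=[72, 39] (not full yet)
step 3: append 55 -> window=[72, 39, 55] -> max=72
step 4: append 35 -> window=[39, 55, 35] -> max=55
step 5: append 21 -> window=[55, 35, 21] -> max=55
step 6: append 64 -> window=[35, 21, 64] -> max=64
step 7: append 39 -> window=[21, 64, 39] -> max=64
step 8: append 51 -> window=[64, 39, 51] -> max=64
step 9: append 15 -> window=[39, 51, 15] -> max=51
step 10: append 45 -> window=[51, 15, 45] -> max=51
step 11: append 3 -> window=[15, 45, 3] -> max=45
step 12: append 41 -> window=[45, 3, 41] -> max=45
step 13: append 71 -> window=[3, 41, 71] -> max=71
step 14: append 23 -> window=[41, 71, 23] -> max=71
step 15: append 65 -> window=[71, 23, 65] -> max=71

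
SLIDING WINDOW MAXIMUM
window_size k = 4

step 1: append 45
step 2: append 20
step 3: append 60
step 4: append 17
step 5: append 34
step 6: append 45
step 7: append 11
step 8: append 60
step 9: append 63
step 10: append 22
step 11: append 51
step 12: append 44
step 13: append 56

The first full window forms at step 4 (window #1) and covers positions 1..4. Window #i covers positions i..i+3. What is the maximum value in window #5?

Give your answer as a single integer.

step 1: append 45 -> window=[45] (not full yet)
step 2: append 20 -> window=[45, 20] (not full yet)
step 3: append 60 -> window=[45, 20, 60] (not full yet)
step 4: append 17 -> window=[45, 20, 60, 17] -> max=60
step 5: append 34 -> window=[20, 60, 17, 34] -> max=60
step 6: append 45 -> window=[60, 17, 34, 45] -> max=60
step 7: append 11 -> window=[17, 34, 45, 11] -> max=45
step 8: append 60 -> window=[34, 45, 11, 60] -> max=60
Window #5 max = 60

Answer: 60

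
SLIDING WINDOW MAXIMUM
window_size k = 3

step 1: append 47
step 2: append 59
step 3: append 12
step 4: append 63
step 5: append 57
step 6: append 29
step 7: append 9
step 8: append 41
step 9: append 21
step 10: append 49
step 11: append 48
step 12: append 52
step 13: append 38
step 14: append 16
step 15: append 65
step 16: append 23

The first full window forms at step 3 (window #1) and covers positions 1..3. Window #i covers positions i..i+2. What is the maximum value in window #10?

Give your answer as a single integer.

step 1: append 47 -> window=[47] (not full yet)
step 2: append 59 -> window=[47, 59] (not full yet)
step 3: append 12 -> window=[47, 59, 12] -> max=59
step 4: append 63 -> window=[59, 12, 63] -> max=63
step 5: append 57 -> window=[12, 63, 57] -> max=63
step 6: append 29 -> window=[63, 57, 29] -> max=63
step 7: append 9 -> window=[57, 29, 9] -> max=57
step 8: append 41 -> window=[29, 9, 41] -> max=41
step 9: append 21 -> window=[9, 41, 21] -> max=41
step 10: append 49 -> window=[41, 21, 49] -> max=49
step 11: append 48 -> window=[21, 49, 48] -> max=49
step 12: append 52 -> window=[49, 48, 52] -> max=52
Window #10 max = 52

Answer: 52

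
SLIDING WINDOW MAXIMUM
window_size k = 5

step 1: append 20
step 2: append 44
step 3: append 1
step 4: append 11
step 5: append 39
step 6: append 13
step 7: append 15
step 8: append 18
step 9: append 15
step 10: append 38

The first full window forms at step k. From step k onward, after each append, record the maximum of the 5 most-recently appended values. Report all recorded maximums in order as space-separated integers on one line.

step 1: append 20 -> window=[20] (not full yet)
step 2: append 44 -> window=[20, 44] (not full yet)
step 3: append 1 -> window=[20, 44, 1] (not full yet)
step 4: append 11 -> window=[20, 44, 1, 11] (not full yet)
step 5: append 39 -> window=[20, 44, 1, 11, 39] -> max=44
step 6: append 13 -> window=[44, 1, 11, 39, 13] -> max=44
step 7: append 15 -> window=[1, 11, 39, 13, 15] -> max=39
step 8: append 18 -> window=[11, 39, 13, 15, 18] -> max=39
step 9: append 15 -> window=[39, 13, 15, 18, 15] -> max=39
step 10: append 38 -> window=[13, 15, 18, 15, 38] -> max=38

Answer: 44 44 39 39 39 38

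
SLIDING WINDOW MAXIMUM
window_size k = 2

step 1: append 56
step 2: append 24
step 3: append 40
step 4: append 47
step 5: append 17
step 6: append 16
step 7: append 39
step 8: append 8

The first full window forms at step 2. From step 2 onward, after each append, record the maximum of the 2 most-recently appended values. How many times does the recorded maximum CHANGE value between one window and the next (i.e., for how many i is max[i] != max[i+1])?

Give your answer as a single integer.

Answer: 4

Derivation:
step 1: append 56 -> window=[56] (not full yet)
step 2: append 24 -> window=[56, 24] -> max=56
step 3: append 40 -> window=[24, 40] -> max=40
step 4: append 47 -> window=[40, 47] -> max=47
step 5: append 17 -> window=[47, 17] -> max=47
step 6: append 16 -> window=[17, 16] -> max=17
step 7: append 39 -> window=[16, 39] -> max=39
step 8: append 8 -> window=[39, 8] -> max=39
Recorded maximums: 56 40 47 47 17 39 39
Changes between consecutive maximums: 4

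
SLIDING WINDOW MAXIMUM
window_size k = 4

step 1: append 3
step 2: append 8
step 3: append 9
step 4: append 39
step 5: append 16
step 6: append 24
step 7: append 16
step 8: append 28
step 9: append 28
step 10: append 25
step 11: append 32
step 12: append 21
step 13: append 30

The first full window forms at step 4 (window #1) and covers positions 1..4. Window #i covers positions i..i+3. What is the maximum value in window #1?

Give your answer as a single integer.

Answer: 39

Derivation:
step 1: append 3 -> window=[3] (not full yet)
step 2: append 8 -> window=[3, 8] (not full yet)
step 3: append 9 -> window=[3, 8, 9] (not full yet)
step 4: append 39 -> window=[3, 8, 9, 39] -> max=39
Window #1 max = 39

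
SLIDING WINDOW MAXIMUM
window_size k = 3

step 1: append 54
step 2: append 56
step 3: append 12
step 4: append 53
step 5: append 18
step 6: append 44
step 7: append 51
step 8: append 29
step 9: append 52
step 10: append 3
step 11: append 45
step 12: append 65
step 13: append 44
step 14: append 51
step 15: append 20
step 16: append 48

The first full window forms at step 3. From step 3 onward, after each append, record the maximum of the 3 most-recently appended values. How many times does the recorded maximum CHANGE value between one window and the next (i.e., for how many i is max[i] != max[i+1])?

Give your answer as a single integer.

Answer: 5

Derivation:
step 1: append 54 -> window=[54] (not full yet)
step 2: append 56 -> window=[54, 56] (not full yet)
step 3: append 12 -> window=[54, 56, 12] -> max=56
step 4: append 53 -> window=[56, 12, 53] -> max=56
step 5: append 18 -> window=[12, 53, 18] -> max=53
step 6: append 44 -> window=[53, 18, 44] -> max=53
step 7: append 51 -> window=[18, 44, 51] -> max=51
step 8: append 29 -> window=[44, 51, 29] -> max=51
step 9: append 52 -> window=[51, 29, 52] -> max=52
step 10: append 3 -> window=[29, 52, 3] -> max=52
step 11: append 45 -> window=[52, 3, 45] -> max=52
step 12: append 65 -> window=[3, 45, 65] -> max=65
step 13: append 44 -> window=[45, 65, 44] -> max=65
step 14: append 51 -> window=[65, 44, 51] -> max=65
step 15: append 20 -> window=[44, 51, 20] -> max=51
step 16: append 48 -> window=[51, 20, 48] -> max=51
Recorded maximums: 56 56 53 53 51 51 52 52 52 65 65 65 51 51
Changes between consecutive maximums: 5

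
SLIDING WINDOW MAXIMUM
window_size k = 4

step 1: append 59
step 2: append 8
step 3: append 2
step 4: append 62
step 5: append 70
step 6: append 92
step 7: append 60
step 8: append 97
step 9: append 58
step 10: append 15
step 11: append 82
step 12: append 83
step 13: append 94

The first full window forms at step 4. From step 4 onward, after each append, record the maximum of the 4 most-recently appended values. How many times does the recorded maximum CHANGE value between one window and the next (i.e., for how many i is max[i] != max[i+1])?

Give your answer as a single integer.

Answer: 5

Derivation:
step 1: append 59 -> window=[59] (not full yet)
step 2: append 8 -> window=[59, 8] (not full yet)
step 3: append 2 -> window=[59, 8, 2] (not full yet)
step 4: append 62 -> window=[59, 8, 2, 62] -> max=62
step 5: append 70 -> window=[8, 2, 62, 70] -> max=70
step 6: append 92 -> window=[2, 62, 70, 92] -> max=92
step 7: append 60 -> window=[62, 70, 92, 60] -> max=92
step 8: append 97 -> window=[70, 92, 60, 97] -> max=97
step 9: append 58 -> window=[92, 60, 97, 58] -> max=97
step 10: append 15 -> window=[60, 97, 58, 15] -> max=97
step 11: append 82 -> window=[97, 58, 15, 82] -> max=97
step 12: append 83 -> window=[58, 15, 82, 83] -> max=83
step 13: append 94 -> window=[15, 82, 83, 94] -> max=94
Recorded maximums: 62 70 92 92 97 97 97 97 83 94
Changes between consecutive maximums: 5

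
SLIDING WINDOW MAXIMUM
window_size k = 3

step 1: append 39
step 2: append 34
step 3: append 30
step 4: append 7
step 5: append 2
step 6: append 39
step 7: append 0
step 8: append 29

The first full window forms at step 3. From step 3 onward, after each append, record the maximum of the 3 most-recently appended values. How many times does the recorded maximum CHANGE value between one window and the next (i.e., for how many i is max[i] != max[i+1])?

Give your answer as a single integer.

step 1: append 39 -> window=[39] (not full yet)
step 2: append 34 -> window=[39, 34] (not full yet)
step 3: append 30 -> window=[39, 34, 30] -> max=39
step 4: append 7 -> window=[34, 30, 7] -> max=34
step 5: append 2 -> window=[30, 7, 2] -> max=30
step 6: append 39 -> window=[7, 2, 39] -> max=39
step 7: append 0 -> window=[2, 39, 0] -> max=39
step 8: append 29 -> window=[39, 0, 29] -> max=39
Recorded maximums: 39 34 30 39 39 39
Changes between consecutive maximums: 3

Answer: 3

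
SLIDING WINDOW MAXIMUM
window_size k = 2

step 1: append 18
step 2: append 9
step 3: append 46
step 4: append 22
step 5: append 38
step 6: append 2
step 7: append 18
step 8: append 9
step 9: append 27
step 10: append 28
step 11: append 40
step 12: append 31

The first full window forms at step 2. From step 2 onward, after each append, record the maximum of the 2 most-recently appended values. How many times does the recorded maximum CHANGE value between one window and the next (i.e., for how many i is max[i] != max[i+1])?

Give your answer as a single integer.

step 1: append 18 -> window=[18] (not full yet)
step 2: append 9 -> window=[18, 9] -> max=18
step 3: append 46 -> window=[9, 46] -> max=46
step 4: append 22 -> window=[46, 22] -> max=46
step 5: append 38 -> window=[22, 38] -> max=38
step 6: append 2 -> window=[38, 2] -> max=38
step 7: append 18 -> window=[2, 18] -> max=18
step 8: append 9 -> window=[18, 9] -> max=18
step 9: append 27 -> window=[9, 27] -> max=27
step 10: append 28 -> window=[27, 28] -> max=28
step 11: append 40 -> window=[28, 40] -> max=40
step 12: append 31 -> window=[40, 31] -> max=40
Recorded maximums: 18 46 46 38 38 18 18 27 28 40 40
Changes between consecutive maximums: 6

Answer: 6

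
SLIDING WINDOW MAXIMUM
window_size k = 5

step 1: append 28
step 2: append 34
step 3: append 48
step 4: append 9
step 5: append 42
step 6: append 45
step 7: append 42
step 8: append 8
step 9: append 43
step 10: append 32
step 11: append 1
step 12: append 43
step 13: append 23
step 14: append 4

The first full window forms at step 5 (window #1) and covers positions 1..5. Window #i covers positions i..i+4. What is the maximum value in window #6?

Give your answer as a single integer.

Answer: 45

Derivation:
step 1: append 28 -> window=[28] (not full yet)
step 2: append 34 -> window=[28, 34] (not full yet)
step 3: append 48 -> window=[28, 34, 48] (not full yet)
step 4: append 9 -> window=[28, 34, 48, 9] (not full yet)
step 5: append 42 -> window=[28, 34, 48, 9, 42] -> max=48
step 6: append 45 -> window=[34, 48, 9, 42, 45] -> max=48
step 7: append 42 -> window=[48, 9, 42, 45, 42] -> max=48
step 8: append 8 -> window=[9, 42, 45, 42, 8] -> max=45
step 9: append 43 -> window=[42, 45, 42, 8, 43] -> max=45
step 10: append 32 -> window=[45, 42, 8, 43, 32] -> max=45
Window #6 max = 45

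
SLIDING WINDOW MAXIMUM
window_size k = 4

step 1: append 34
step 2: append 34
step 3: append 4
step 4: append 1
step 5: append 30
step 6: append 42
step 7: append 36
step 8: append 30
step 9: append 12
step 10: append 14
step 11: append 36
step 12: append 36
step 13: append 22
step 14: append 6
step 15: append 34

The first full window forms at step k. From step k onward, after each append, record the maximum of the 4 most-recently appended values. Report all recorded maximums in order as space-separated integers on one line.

Answer: 34 34 42 42 42 42 36 36 36 36 36 36

Derivation:
step 1: append 34 -> window=[34] (not full yet)
step 2: append 34 -> window=[34, 34] (not full yet)
step 3: append 4 -> window=[34, 34, 4] (not full yet)
step 4: append 1 -> window=[34, 34, 4, 1] -> max=34
step 5: append 30 -> window=[34, 4, 1, 30] -> max=34
step 6: append 42 -> window=[4, 1, 30, 42] -> max=42
step 7: append 36 -> window=[1, 30, 42, 36] -> max=42
step 8: append 30 -> window=[30, 42, 36, 30] -> max=42
step 9: append 12 -> window=[42, 36, 30, 12] -> max=42
step 10: append 14 -> window=[36, 30, 12, 14] -> max=36
step 11: append 36 -> window=[30, 12, 14, 36] -> max=36
step 12: append 36 -> window=[12, 14, 36, 36] -> max=36
step 13: append 22 -> window=[14, 36, 36, 22] -> max=36
step 14: append 6 -> window=[36, 36, 22, 6] -> max=36
step 15: append 34 -> window=[36, 22, 6, 34] -> max=36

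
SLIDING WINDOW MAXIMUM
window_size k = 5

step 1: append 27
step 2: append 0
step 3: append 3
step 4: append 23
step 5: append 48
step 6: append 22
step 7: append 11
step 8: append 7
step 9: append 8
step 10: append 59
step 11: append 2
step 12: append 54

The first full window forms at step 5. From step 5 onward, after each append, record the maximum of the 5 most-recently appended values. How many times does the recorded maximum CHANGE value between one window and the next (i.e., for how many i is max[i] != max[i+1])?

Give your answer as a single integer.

Answer: 1

Derivation:
step 1: append 27 -> window=[27] (not full yet)
step 2: append 0 -> window=[27, 0] (not full yet)
step 3: append 3 -> window=[27, 0, 3] (not full yet)
step 4: append 23 -> window=[27, 0, 3, 23] (not full yet)
step 5: append 48 -> window=[27, 0, 3, 23, 48] -> max=48
step 6: append 22 -> window=[0, 3, 23, 48, 22] -> max=48
step 7: append 11 -> window=[3, 23, 48, 22, 11] -> max=48
step 8: append 7 -> window=[23, 48, 22, 11, 7] -> max=48
step 9: append 8 -> window=[48, 22, 11, 7, 8] -> max=48
step 10: append 59 -> window=[22, 11, 7, 8, 59] -> max=59
step 11: append 2 -> window=[11, 7, 8, 59, 2] -> max=59
step 12: append 54 -> window=[7, 8, 59, 2, 54] -> max=59
Recorded maximums: 48 48 48 48 48 59 59 59
Changes between consecutive maximums: 1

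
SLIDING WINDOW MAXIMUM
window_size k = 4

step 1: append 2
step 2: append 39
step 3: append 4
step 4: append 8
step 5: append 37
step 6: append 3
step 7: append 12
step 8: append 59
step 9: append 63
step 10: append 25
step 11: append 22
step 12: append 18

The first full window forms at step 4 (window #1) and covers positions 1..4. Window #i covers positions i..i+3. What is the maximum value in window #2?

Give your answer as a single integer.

Answer: 39

Derivation:
step 1: append 2 -> window=[2] (not full yet)
step 2: append 39 -> window=[2, 39] (not full yet)
step 3: append 4 -> window=[2, 39, 4] (not full yet)
step 4: append 8 -> window=[2, 39, 4, 8] -> max=39
step 5: append 37 -> window=[39, 4, 8, 37] -> max=39
Window #2 max = 39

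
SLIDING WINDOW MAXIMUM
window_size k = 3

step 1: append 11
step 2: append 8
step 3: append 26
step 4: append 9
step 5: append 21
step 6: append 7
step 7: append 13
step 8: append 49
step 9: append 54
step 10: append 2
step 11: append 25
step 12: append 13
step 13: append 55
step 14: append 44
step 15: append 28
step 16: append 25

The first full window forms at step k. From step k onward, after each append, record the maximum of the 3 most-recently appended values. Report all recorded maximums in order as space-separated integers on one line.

Answer: 26 26 26 21 21 49 54 54 54 25 55 55 55 44

Derivation:
step 1: append 11 -> window=[11] (not full yet)
step 2: append 8 -> window=[11, 8] (not full yet)
step 3: append 26 -> window=[11, 8, 26] -> max=26
step 4: append 9 -> window=[8, 26, 9] -> max=26
step 5: append 21 -> window=[26, 9, 21] -> max=26
step 6: append 7 -> window=[9, 21, 7] -> max=21
step 7: append 13 -> window=[21, 7, 13] -> max=21
step 8: append 49 -> window=[7, 13, 49] -> max=49
step 9: append 54 -> window=[13, 49, 54] -> max=54
step 10: append 2 -> window=[49, 54, 2] -> max=54
step 11: append 25 -> window=[54, 2, 25] -> max=54
step 12: append 13 -> window=[2, 25, 13] -> max=25
step 13: append 55 -> window=[25, 13, 55] -> max=55
step 14: append 44 -> window=[13, 55, 44] -> max=55
step 15: append 28 -> window=[55, 44, 28] -> max=55
step 16: append 25 -> window=[44, 28, 25] -> max=44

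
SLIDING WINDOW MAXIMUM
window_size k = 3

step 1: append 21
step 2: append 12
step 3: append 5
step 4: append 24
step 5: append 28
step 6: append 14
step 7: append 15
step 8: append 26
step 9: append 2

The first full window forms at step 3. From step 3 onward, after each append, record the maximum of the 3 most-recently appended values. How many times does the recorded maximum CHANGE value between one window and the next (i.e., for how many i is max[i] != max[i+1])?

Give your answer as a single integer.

Answer: 3

Derivation:
step 1: append 21 -> window=[21] (not full yet)
step 2: append 12 -> window=[21, 12] (not full yet)
step 3: append 5 -> window=[21, 12, 5] -> max=21
step 4: append 24 -> window=[12, 5, 24] -> max=24
step 5: append 28 -> window=[5, 24, 28] -> max=28
step 6: append 14 -> window=[24, 28, 14] -> max=28
step 7: append 15 -> window=[28, 14, 15] -> max=28
step 8: append 26 -> window=[14, 15, 26] -> max=26
step 9: append 2 -> window=[15, 26, 2] -> max=26
Recorded maximums: 21 24 28 28 28 26 26
Changes between consecutive maximums: 3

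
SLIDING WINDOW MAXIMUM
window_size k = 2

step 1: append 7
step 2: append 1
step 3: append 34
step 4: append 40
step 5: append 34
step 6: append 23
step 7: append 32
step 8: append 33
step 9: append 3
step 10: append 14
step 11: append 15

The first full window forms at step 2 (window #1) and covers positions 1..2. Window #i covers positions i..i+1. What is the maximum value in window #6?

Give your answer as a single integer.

step 1: append 7 -> window=[7] (not full yet)
step 2: append 1 -> window=[7, 1] -> max=7
step 3: append 34 -> window=[1, 34] -> max=34
step 4: append 40 -> window=[34, 40] -> max=40
step 5: append 34 -> window=[40, 34] -> max=40
step 6: append 23 -> window=[34, 23] -> max=34
step 7: append 32 -> window=[23, 32] -> max=32
Window #6 max = 32

Answer: 32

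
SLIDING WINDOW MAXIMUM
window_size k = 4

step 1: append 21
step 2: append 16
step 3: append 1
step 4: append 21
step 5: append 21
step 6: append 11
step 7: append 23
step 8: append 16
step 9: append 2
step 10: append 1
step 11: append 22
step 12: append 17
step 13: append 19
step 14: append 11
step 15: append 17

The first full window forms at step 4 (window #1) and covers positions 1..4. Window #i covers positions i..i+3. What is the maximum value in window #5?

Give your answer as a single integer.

step 1: append 21 -> window=[21] (not full yet)
step 2: append 16 -> window=[21, 16] (not full yet)
step 3: append 1 -> window=[21, 16, 1] (not full yet)
step 4: append 21 -> window=[21, 16, 1, 21] -> max=21
step 5: append 21 -> window=[16, 1, 21, 21] -> max=21
step 6: append 11 -> window=[1, 21, 21, 11] -> max=21
step 7: append 23 -> window=[21, 21, 11, 23] -> max=23
step 8: append 16 -> window=[21, 11, 23, 16] -> max=23
Window #5 max = 23

Answer: 23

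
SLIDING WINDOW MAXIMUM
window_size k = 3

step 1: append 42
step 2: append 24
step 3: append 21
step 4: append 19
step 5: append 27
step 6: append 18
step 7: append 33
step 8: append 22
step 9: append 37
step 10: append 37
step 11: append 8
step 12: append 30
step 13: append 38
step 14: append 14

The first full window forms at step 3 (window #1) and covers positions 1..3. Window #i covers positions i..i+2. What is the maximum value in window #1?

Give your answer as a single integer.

step 1: append 42 -> window=[42] (not full yet)
step 2: append 24 -> window=[42, 24] (not full yet)
step 3: append 21 -> window=[42, 24, 21] -> max=42
Window #1 max = 42

Answer: 42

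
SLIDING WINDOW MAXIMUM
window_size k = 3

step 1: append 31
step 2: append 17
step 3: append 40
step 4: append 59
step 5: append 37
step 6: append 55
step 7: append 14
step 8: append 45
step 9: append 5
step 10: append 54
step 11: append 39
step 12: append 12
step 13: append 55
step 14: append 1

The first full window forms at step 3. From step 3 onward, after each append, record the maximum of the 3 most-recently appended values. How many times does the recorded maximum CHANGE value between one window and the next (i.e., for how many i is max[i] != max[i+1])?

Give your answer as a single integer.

Answer: 5

Derivation:
step 1: append 31 -> window=[31] (not full yet)
step 2: append 17 -> window=[31, 17] (not full yet)
step 3: append 40 -> window=[31, 17, 40] -> max=40
step 4: append 59 -> window=[17, 40, 59] -> max=59
step 5: append 37 -> window=[40, 59, 37] -> max=59
step 6: append 55 -> window=[59, 37, 55] -> max=59
step 7: append 14 -> window=[37, 55, 14] -> max=55
step 8: append 45 -> window=[55, 14, 45] -> max=55
step 9: append 5 -> window=[14, 45, 5] -> max=45
step 10: append 54 -> window=[45, 5, 54] -> max=54
step 11: append 39 -> window=[5, 54, 39] -> max=54
step 12: append 12 -> window=[54, 39, 12] -> max=54
step 13: append 55 -> window=[39, 12, 55] -> max=55
step 14: append 1 -> window=[12, 55, 1] -> max=55
Recorded maximums: 40 59 59 59 55 55 45 54 54 54 55 55
Changes between consecutive maximums: 5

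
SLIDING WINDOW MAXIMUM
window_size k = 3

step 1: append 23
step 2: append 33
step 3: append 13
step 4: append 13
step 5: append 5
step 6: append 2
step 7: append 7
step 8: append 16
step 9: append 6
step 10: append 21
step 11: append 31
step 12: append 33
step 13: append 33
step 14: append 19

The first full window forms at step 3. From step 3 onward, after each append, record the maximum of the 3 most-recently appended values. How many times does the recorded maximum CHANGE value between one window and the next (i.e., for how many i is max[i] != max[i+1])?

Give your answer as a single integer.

step 1: append 23 -> window=[23] (not full yet)
step 2: append 33 -> window=[23, 33] (not full yet)
step 3: append 13 -> window=[23, 33, 13] -> max=33
step 4: append 13 -> window=[33, 13, 13] -> max=33
step 5: append 5 -> window=[13, 13, 5] -> max=13
step 6: append 2 -> window=[13, 5, 2] -> max=13
step 7: append 7 -> window=[5, 2, 7] -> max=7
step 8: append 16 -> window=[2, 7, 16] -> max=16
step 9: append 6 -> window=[7, 16, 6] -> max=16
step 10: append 21 -> window=[16, 6, 21] -> max=21
step 11: append 31 -> window=[6, 21, 31] -> max=31
step 12: append 33 -> window=[21, 31, 33] -> max=33
step 13: append 33 -> window=[31, 33, 33] -> max=33
step 14: append 19 -> window=[33, 33, 19] -> max=33
Recorded maximums: 33 33 13 13 7 16 16 21 31 33 33 33
Changes between consecutive maximums: 6

Answer: 6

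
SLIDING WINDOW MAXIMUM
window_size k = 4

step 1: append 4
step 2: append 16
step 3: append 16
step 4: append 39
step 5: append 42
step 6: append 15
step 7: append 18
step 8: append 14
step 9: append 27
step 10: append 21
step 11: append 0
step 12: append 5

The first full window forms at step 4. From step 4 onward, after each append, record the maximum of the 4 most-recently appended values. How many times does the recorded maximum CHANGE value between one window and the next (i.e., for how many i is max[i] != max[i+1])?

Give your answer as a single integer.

step 1: append 4 -> window=[4] (not full yet)
step 2: append 16 -> window=[4, 16] (not full yet)
step 3: append 16 -> window=[4, 16, 16] (not full yet)
step 4: append 39 -> window=[4, 16, 16, 39] -> max=39
step 5: append 42 -> window=[16, 16, 39, 42] -> max=42
step 6: append 15 -> window=[16, 39, 42, 15] -> max=42
step 7: append 18 -> window=[39, 42, 15, 18] -> max=42
step 8: append 14 -> window=[42, 15, 18, 14] -> max=42
step 9: append 27 -> window=[15, 18, 14, 27] -> max=27
step 10: append 21 -> window=[18, 14, 27, 21] -> max=27
step 11: append 0 -> window=[14, 27, 21, 0] -> max=27
step 12: append 5 -> window=[27, 21, 0, 5] -> max=27
Recorded maximums: 39 42 42 42 42 27 27 27 27
Changes between consecutive maximums: 2

Answer: 2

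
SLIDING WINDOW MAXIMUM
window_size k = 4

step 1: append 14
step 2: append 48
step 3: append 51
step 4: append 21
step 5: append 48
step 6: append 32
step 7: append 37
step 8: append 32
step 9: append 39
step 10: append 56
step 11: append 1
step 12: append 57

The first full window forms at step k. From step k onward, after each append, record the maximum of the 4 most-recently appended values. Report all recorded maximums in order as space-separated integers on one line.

Answer: 51 51 51 48 48 39 56 56 57

Derivation:
step 1: append 14 -> window=[14] (not full yet)
step 2: append 48 -> window=[14, 48] (not full yet)
step 3: append 51 -> window=[14, 48, 51] (not full yet)
step 4: append 21 -> window=[14, 48, 51, 21] -> max=51
step 5: append 48 -> window=[48, 51, 21, 48] -> max=51
step 6: append 32 -> window=[51, 21, 48, 32] -> max=51
step 7: append 37 -> window=[21, 48, 32, 37] -> max=48
step 8: append 32 -> window=[48, 32, 37, 32] -> max=48
step 9: append 39 -> window=[32, 37, 32, 39] -> max=39
step 10: append 56 -> window=[37, 32, 39, 56] -> max=56
step 11: append 1 -> window=[32, 39, 56, 1] -> max=56
step 12: append 57 -> window=[39, 56, 1, 57] -> max=57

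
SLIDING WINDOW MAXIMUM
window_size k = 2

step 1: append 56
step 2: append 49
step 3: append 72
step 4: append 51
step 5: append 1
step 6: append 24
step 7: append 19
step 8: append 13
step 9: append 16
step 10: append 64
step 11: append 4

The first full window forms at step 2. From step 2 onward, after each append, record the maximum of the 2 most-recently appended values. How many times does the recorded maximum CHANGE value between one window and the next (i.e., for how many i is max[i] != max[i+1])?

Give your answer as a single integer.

Answer: 6

Derivation:
step 1: append 56 -> window=[56] (not full yet)
step 2: append 49 -> window=[56, 49] -> max=56
step 3: append 72 -> window=[49, 72] -> max=72
step 4: append 51 -> window=[72, 51] -> max=72
step 5: append 1 -> window=[51, 1] -> max=51
step 6: append 24 -> window=[1, 24] -> max=24
step 7: append 19 -> window=[24, 19] -> max=24
step 8: append 13 -> window=[19, 13] -> max=19
step 9: append 16 -> window=[13, 16] -> max=16
step 10: append 64 -> window=[16, 64] -> max=64
step 11: append 4 -> window=[64, 4] -> max=64
Recorded maximums: 56 72 72 51 24 24 19 16 64 64
Changes between consecutive maximums: 6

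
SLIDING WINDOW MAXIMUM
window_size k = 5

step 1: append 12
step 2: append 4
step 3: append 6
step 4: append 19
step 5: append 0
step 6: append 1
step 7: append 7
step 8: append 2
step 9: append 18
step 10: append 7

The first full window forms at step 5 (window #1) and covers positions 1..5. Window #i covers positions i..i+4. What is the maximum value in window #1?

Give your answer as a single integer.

Answer: 19

Derivation:
step 1: append 12 -> window=[12] (not full yet)
step 2: append 4 -> window=[12, 4] (not full yet)
step 3: append 6 -> window=[12, 4, 6] (not full yet)
step 4: append 19 -> window=[12, 4, 6, 19] (not full yet)
step 5: append 0 -> window=[12, 4, 6, 19, 0] -> max=19
Window #1 max = 19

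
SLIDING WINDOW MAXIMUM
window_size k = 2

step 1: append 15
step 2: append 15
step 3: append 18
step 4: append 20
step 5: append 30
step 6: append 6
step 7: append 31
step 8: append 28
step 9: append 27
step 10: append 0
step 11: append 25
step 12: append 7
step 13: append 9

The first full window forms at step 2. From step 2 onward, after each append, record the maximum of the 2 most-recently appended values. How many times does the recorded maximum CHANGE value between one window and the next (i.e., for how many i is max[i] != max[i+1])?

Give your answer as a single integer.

Answer: 8

Derivation:
step 1: append 15 -> window=[15] (not full yet)
step 2: append 15 -> window=[15, 15] -> max=15
step 3: append 18 -> window=[15, 18] -> max=18
step 4: append 20 -> window=[18, 20] -> max=20
step 5: append 30 -> window=[20, 30] -> max=30
step 6: append 6 -> window=[30, 6] -> max=30
step 7: append 31 -> window=[6, 31] -> max=31
step 8: append 28 -> window=[31, 28] -> max=31
step 9: append 27 -> window=[28, 27] -> max=28
step 10: append 0 -> window=[27, 0] -> max=27
step 11: append 25 -> window=[0, 25] -> max=25
step 12: append 7 -> window=[25, 7] -> max=25
step 13: append 9 -> window=[7, 9] -> max=9
Recorded maximums: 15 18 20 30 30 31 31 28 27 25 25 9
Changes between consecutive maximums: 8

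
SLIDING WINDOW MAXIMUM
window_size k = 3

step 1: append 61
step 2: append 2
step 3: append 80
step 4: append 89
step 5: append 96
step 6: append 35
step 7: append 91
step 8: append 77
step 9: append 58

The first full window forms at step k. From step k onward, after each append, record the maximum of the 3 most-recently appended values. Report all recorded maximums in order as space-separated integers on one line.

step 1: append 61 -> window=[61] (not full yet)
step 2: append 2 -> window=[61, 2] (not full yet)
step 3: append 80 -> window=[61, 2, 80] -> max=80
step 4: append 89 -> window=[2, 80, 89] -> max=89
step 5: append 96 -> window=[80, 89, 96] -> max=96
step 6: append 35 -> window=[89, 96, 35] -> max=96
step 7: append 91 -> window=[96, 35, 91] -> max=96
step 8: append 77 -> window=[35, 91, 77] -> max=91
step 9: append 58 -> window=[91, 77, 58] -> max=91

Answer: 80 89 96 96 96 91 91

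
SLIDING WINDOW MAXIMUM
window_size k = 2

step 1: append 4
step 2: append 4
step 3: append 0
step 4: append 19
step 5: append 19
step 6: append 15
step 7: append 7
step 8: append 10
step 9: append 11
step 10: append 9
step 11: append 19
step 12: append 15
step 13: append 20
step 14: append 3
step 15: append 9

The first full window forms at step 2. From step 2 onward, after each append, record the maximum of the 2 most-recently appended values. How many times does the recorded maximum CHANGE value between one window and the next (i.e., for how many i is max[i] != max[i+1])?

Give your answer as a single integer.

step 1: append 4 -> window=[4] (not full yet)
step 2: append 4 -> window=[4, 4] -> max=4
step 3: append 0 -> window=[4, 0] -> max=4
step 4: append 19 -> window=[0, 19] -> max=19
step 5: append 19 -> window=[19, 19] -> max=19
step 6: append 15 -> window=[19, 15] -> max=19
step 7: append 7 -> window=[15, 7] -> max=15
step 8: append 10 -> window=[7, 10] -> max=10
step 9: append 11 -> window=[10, 11] -> max=11
step 10: append 9 -> window=[11, 9] -> max=11
step 11: append 19 -> window=[9, 19] -> max=19
step 12: append 15 -> window=[19, 15] -> max=19
step 13: append 20 -> window=[15, 20] -> max=20
step 14: append 3 -> window=[20, 3] -> max=20
step 15: append 9 -> window=[3, 9] -> max=9
Recorded maximums: 4 4 19 19 19 15 10 11 11 19 19 20 20 9
Changes between consecutive maximums: 7

Answer: 7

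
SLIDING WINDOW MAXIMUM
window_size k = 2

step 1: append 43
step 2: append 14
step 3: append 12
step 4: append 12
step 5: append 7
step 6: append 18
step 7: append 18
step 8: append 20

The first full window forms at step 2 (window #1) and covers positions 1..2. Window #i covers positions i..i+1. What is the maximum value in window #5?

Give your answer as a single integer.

Answer: 18

Derivation:
step 1: append 43 -> window=[43] (not full yet)
step 2: append 14 -> window=[43, 14] -> max=43
step 3: append 12 -> window=[14, 12] -> max=14
step 4: append 12 -> window=[12, 12] -> max=12
step 5: append 7 -> window=[12, 7] -> max=12
step 6: append 18 -> window=[7, 18] -> max=18
Window #5 max = 18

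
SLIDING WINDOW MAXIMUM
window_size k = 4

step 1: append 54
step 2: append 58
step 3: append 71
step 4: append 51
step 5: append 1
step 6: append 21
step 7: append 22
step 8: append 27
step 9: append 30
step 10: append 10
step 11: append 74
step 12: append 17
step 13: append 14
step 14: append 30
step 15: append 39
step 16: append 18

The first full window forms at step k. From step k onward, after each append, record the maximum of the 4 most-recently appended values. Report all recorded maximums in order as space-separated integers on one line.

Answer: 71 71 71 51 27 30 30 74 74 74 74 39 39

Derivation:
step 1: append 54 -> window=[54] (not full yet)
step 2: append 58 -> window=[54, 58] (not full yet)
step 3: append 71 -> window=[54, 58, 71] (not full yet)
step 4: append 51 -> window=[54, 58, 71, 51] -> max=71
step 5: append 1 -> window=[58, 71, 51, 1] -> max=71
step 6: append 21 -> window=[71, 51, 1, 21] -> max=71
step 7: append 22 -> window=[51, 1, 21, 22] -> max=51
step 8: append 27 -> window=[1, 21, 22, 27] -> max=27
step 9: append 30 -> window=[21, 22, 27, 30] -> max=30
step 10: append 10 -> window=[22, 27, 30, 10] -> max=30
step 11: append 74 -> window=[27, 30, 10, 74] -> max=74
step 12: append 17 -> window=[30, 10, 74, 17] -> max=74
step 13: append 14 -> window=[10, 74, 17, 14] -> max=74
step 14: append 30 -> window=[74, 17, 14, 30] -> max=74
step 15: append 39 -> window=[17, 14, 30, 39] -> max=39
step 16: append 18 -> window=[14, 30, 39, 18] -> max=39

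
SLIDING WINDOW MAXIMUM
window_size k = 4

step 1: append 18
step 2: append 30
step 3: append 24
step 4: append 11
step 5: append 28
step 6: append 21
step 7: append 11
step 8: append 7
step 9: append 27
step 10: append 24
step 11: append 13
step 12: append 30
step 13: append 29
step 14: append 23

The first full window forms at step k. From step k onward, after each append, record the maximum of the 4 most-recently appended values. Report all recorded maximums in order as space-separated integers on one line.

Answer: 30 30 28 28 28 27 27 27 30 30 30

Derivation:
step 1: append 18 -> window=[18] (not full yet)
step 2: append 30 -> window=[18, 30] (not full yet)
step 3: append 24 -> window=[18, 30, 24] (not full yet)
step 4: append 11 -> window=[18, 30, 24, 11] -> max=30
step 5: append 28 -> window=[30, 24, 11, 28] -> max=30
step 6: append 21 -> window=[24, 11, 28, 21] -> max=28
step 7: append 11 -> window=[11, 28, 21, 11] -> max=28
step 8: append 7 -> window=[28, 21, 11, 7] -> max=28
step 9: append 27 -> window=[21, 11, 7, 27] -> max=27
step 10: append 24 -> window=[11, 7, 27, 24] -> max=27
step 11: append 13 -> window=[7, 27, 24, 13] -> max=27
step 12: append 30 -> window=[27, 24, 13, 30] -> max=30
step 13: append 29 -> window=[24, 13, 30, 29] -> max=30
step 14: append 23 -> window=[13, 30, 29, 23] -> max=30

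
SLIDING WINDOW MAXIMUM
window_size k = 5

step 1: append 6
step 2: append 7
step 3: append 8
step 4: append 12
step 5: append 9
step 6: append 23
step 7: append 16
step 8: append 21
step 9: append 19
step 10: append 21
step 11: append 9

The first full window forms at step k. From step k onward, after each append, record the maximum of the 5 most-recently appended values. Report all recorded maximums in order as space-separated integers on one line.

step 1: append 6 -> window=[6] (not full yet)
step 2: append 7 -> window=[6, 7] (not full yet)
step 3: append 8 -> window=[6, 7, 8] (not full yet)
step 4: append 12 -> window=[6, 7, 8, 12] (not full yet)
step 5: append 9 -> window=[6, 7, 8, 12, 9] -> max=12
step 6: append 23 -> window=[7, 8, 12, 9, 23] -> max=23
step 7: append 16 -> window=[8, 12, 9, 23, 16] -> max=23
step 8: append 21 -> window=[12, 9, 23, 16, 21] -> max=23
step 9: append 19 -> window=[9, 23, 16, 21, 19] -> max=23
step 10: append 21 -> window=[23, 16, 21, 19, 21] -> max=23
step 11: append 9 -> window=[16, 21, 19, 21, 9] -> max=21

Answer: 12 23 23 23 23 23 21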